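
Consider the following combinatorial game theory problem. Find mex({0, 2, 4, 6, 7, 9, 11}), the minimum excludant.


Set = {0, 2, 4, 6, 7, 9, 11}
0 is in the set.
1 is NOT in the set. This is the mex.
mex = 1

1


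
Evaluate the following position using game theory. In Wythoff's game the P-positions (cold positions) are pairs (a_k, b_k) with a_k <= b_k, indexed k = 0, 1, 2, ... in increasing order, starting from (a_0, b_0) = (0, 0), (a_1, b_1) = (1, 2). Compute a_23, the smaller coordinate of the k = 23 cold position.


By Wythoff's theorem, a_k = floor(k * phi) and b_k = floor(k * phi^2) = a_k + k, where phi = (1 + sqrt(5))/2 is the golden ratio.
phi = (1 + sqrt(5))/2 = 1.618034
k = 23
k * phi = 23 * 1.618034 = 37.214782
a_23 = floor(k * phi) = 37

37


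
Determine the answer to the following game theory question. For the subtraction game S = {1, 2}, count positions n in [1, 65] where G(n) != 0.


Subtraction set S = {1, 2}, so G(n) = n mod 3.
G(n) = 0 when n is a multiple of 3.
Multiples of 3 in [1, 65]: 21
N-positions (nonzero Grundy) = 65 - 21 = 44

44


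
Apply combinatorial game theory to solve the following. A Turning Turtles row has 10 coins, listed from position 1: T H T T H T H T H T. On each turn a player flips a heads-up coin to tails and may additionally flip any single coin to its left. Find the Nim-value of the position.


Coins: T H T T H T H T H T
Key fact: a single head at position k behaves exactly like a Nim heap of size k (turning it to T and optionally flipping a coin at j < k corresponds to moving the heap from k to j, or to 0), and heads combine as a disjunctive sum (two heads at the same place would cancel, matching j XOR j = 0). So the Nim-value is the XOR of the 1-indexed positions of the heads.
Face-up positions (1-indexed): [2, 5, 7, 9]
XOR 0 with 2: 0 XOR 2 = 2
XOR 2 with 5: 2 XOR 5 = 7
XOR 7 with 7: 7 XOR 7 = 0
XOR 0 with 9: 0 XOR 9 = 9
Nim-value = 9

9


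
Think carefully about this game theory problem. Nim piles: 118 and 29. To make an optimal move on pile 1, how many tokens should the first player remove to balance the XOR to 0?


Piles: 118 and 29
Current XOR: 118 XOR 29 = 107 (non-zero, so this is an N-position).
To make the XOR zero, we need to find a move that balances the piles.
For pile 1 (size 118): target = 118 XOR 107 = 29
We reduce pile 1 from 118 to 29.
Tokens removed: 118 - 29 = 89
Verification: 29 XOR 29 = 0

89


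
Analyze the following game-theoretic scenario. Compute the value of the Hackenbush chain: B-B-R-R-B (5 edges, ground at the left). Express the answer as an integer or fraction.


Edges (from ground): B-B-R-R-B
By Berlekamp's sign-expansion rule, a Blue-Red Hackenbush stalk has the value of the surreal number whose sign sequence is the edge sequence with B -> + and R -> -.
Sign sequence: ++--+
Trace the sign expansion in the surreal number tree, starting from 0:
Edge 1: B (sign +) -> bounds (0, +inf), value = 1
Edge 2: B (sign +) -> bounds (1, +inf), value = 2
Edge 3: R (sign -) -> bounds (1, 2), value = 3/2
Edge 4: R (sign -) -> bounds (1, 3/2), value = 5/4
Edge 5: B (sign +) -> bounds (5/4, 3/2), value = 11/8
Game value = 11/8

11/8


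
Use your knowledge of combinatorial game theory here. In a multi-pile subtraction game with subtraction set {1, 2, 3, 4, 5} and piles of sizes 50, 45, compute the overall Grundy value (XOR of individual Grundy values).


Subtraction set: {1, 2, 3, 4, 5}
For this subtraction set, G(n) = n mod 6 (period = max + 1 = 6).
Pile 1 (size 50): G(50) = 50 mod 6 = 2
Pile 2 (size 45): G(45) = 45 mod 6 = 3
Total Grundy value = XOR of all: 2 XOR 3 = 1

1


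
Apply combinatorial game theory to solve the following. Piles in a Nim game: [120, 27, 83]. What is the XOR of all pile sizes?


We need the XOR (exclusive or) of all pile sizes.
After XOR-ing pile 1 (size 120): 0 XOR 120 = 120
After XOR-ing pile 2 (size 27): 120 XOR 27 = 99
After XOR-ing pile 3 (size 83): 99 XOR 83 = 48
The Nim-value of this position is 48.

48


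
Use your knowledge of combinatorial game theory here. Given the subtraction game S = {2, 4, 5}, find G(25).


The subtraction set is S = {2, 4, 5}.
G(k) = mex{ G(k - s) : s in S, s <= k }. We compute iteratively: G(0) = 0.
G(1) = mex({}) = 0
G(2) = mex({0}) = 1
G(3) = mex({0}) = 1
G(4) = mex({0, 1}) = 2
G(5) = mex({0, 1}) = 2
G(6) = mex({0, 1, 2}) = 3
G(7) = mex({1, 2}) = 0
G(8) = mex({1, 2, 3}) = 0
G(9) = mex({0, 2}) = 1
G(10) = mex({0, 2, 3}) = 1
G(11) = mex({0, 1, 3}) = 2
Observe that G(7)..G(11) = 0, 0, 1, 1, 2 repeats G(0)..G(4) = 0, 0, 1, 1, 2.
For k >= max(S) = 5, G(k) is determined by the previous 5 values G(k-5)..G(k-1); a window of 5 consecutive values has recurred shifted by 7, so by induction G(k + 7) = G(k) for all k >= 0: the sequence is periodic from the start with period 7.
One period: G(0..6) = 0, 0, 1, 1, 2, 2, 3.
25 mod 7 = 4, so G(25) = G(4) = 2.

2


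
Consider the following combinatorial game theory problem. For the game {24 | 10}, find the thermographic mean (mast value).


Game = {24 | 10}, a switch {a | b} with numbers a > b.
Its thermograph has left wall a - t and right wall b + t, which meet at t = (a - b)/2, where both equal (a + b)/2. So the mast (mean value) is at (a + b)/2.
Mean = (24 + (10))/2 = 34/2 = 17

17


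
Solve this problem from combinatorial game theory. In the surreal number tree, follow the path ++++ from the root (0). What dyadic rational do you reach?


Sign expansion: ++++
Rule: track bounds (lo, hi), initially (-inf, +inf). On '+', the current value becomes lo and we move to the simplest number in (value, hi): value + 1 if hi = +inf, otherwise the midpoint (value + hi)/2. On '-', the current value becomes hi and we move to value - 1 if lo = -inf, otherwise the midpoint (lo + value)/2.
Start at 0.
Step 1: sign = +, move right. Bounds: (0, +inf). Value = 1
Step 2: sign = +, move right. Bounds: (1, +inf). Value = 2
Step 3: sign = +, move right. Bounds: (2, +inf). Value = 3
Step 4: sign = +, move right. Bounds: (3, +inf). Value = 4
The surreal number with sign expansion ++++ is 4.

4


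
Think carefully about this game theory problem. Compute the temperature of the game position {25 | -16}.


The game is {25 | -16}, a switch {a | b} with numbers a > b.
Cooling {a | b} by t gives {a - t | b + t}, which stops being hot when a - t = b + t, i.e. at t = (a - b)/2. So the temperature of a switch is (a - b)/2.
Temperature = (Left option - Right option) / 2
= (25 - (-16)) / 2
= 41 / 2
= 41/2

41/2


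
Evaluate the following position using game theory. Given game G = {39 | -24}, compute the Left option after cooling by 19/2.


Original game: {39 | -24} (a switch {a | b} with a > b).
Cooling by t (for t below the temperature (a - b)/2 = 63/2) taxes each move by t: {a | b} cooled by t is {a - t | b + t}.
Cooling amount: t = 19/2
Cooled Left option: 39 - 19/2 = 59/2
Cooled Right option: -24 + 19/2 = -29/2
Cooled game: {59/2 | -29/2}
Left option = 59/2

59/2


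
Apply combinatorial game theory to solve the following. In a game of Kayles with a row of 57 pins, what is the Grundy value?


Kayles: a move removes 1 or 2 adjacent pins from a contiguous row.
Removing pins from a row of k leaves two independent rows (a, b) with a + b = k - 1 (one pin) or a + b = k - 2 (two pins); an end removal gives a = 0.
By Sprague-Grundy, G(k) = mex{ G(a) XOR G(b) } over all these splits. G(0) = 0.
G(1): splits (0,0):0^0=0 -> mex({0}) = 1
G(2): splits (0,1):0^1=1 (0,0):0^0=0 -> mex({0, 1}) = 2
G(3): splits (0,2):0^2=2 (1,1):1^1=0 (0,1):0^1=1 -> mex({0, 1, 2}) = 3
G(4): splits (0,3):0^3=3 (1,2):1^2=3 (0,2):0^2=2 (1,1):1^1=0 -> mex({0, 2, 3}) = 1
G(5): splits (0,4):0^1=1 (1,3):1^3=2 (2,2):2^2=0 (0,3):0^3=3 (1,2):1^2=3 -> mex({0, 1, 2, 3}) = 4
G(6) = mex({0, 1, 2, 4}) = 3
G(7) = mex({0, 1, 3, 4, 5}) = 2
G(8) = mex({0, 2, 3, 5, 6}) = 1
G(9) = mex({0, 1, 2, 3, 6, 7}) = 4
G(10) = mex({0, 1, 3, 4, 5, 7}) = 2
G(11) = mex({0, 1, 2, 3, 4, 5}) = 6
G(12) = mex({0, 1, 2, 3, 5, 6, 7}) = 4
G(13) = mex({0, 2, 3, 4, 6, 7}) = 1
G(14) = mex({0, 1, 4, 5, 6, 7}) = 2
G(15) = mex({0, 1, 2, 3, 4, 5, 6}) = 7
G(16) = mex({0, 2, 3, 5, 6, 7}) = 1
G(17) = mex({0, 1, 2, 3, 5, 6, 7}) = 4
G(18) = mex({0, 1, 2, 4, 5, 6}) = 3
G(19) = mex({0, 1, 3, 4, 5, 7}) = 2
G(20) = mex({0, 2, 3, 4, 5, 6, 7}) = 1
G(21) = mex({0, 1, 2, 3, 5, 6, 7}) = 4
G(22) = mex({0, 1, 2, 3, 4, 5, 7}) = 6
G(23) = mex({0, 1, 2, 3, 4, 5, 6}) = 7
G(24) = mex({0, 1, 2, 3, 5, 6, 7}) = 4
G(25) = mex({0, 2, 3, 4, 6, 7}) = 1
G(26) = mex({0, 1, 3, 4, 5, 6, 7}) = 2
G(27) = mex({0, 1, 2, 3, 4, 5, 6, 7}) = 8
G(28) = mex({0, 1, 2, 3, 4, 6, 7, 8}) = 5
G(29) = mex({0, 1, 2, 3, 5, 6, 7, 8, 9}) = 4
G(30) = mex({0, 1, 2, 3, 4, 5, 6, 9, 10}) = 7
G(31) = mex({0, 1, 3, 4, 5, 7, 10, 11}) = 2
G(32) = mex({0, 2, 3, 4, 5, 6, 7, 9, 11}) = 1
G(33) = mex({0, 1, 2, 3, 4, 5, 6, 7, 9, 12}) = 8
G(34) = mex({0, 1, 2, 3, 4, 5, 7, 8, 11, 12}) = 6
G(35) = mex({0, 1, 2, 3, 4, 5, 6, 8, 9, 10, 11}) = 7
G(36) = mex({0, 1, 2, 3, 5, 6, 7, 9, 10}) = 4
G(37) = mex({0, 2, 3, 4, 6, 7, 9, 10, 11, 12}) = 1
G(38) = mex({0, 1, 3, 4, 5, 6, 7, 9, 10, 11, 12}) = 2
G(39) = mex({0, 1, 2, 4, 5, 6, 7, 9, 10, 12, 14}) = 3
G(40) = mex({0, 2, 3, 4, 6, 7, 11, 12, 14}) = 1
G(41) = mex({0, 1, 2, 3, 5, 6, 7, 9, 10, 11, 12}) = 4
G(42) = mex({0, 1, 2, 3, 4, 5, 6, 9, 10}) = 7
G(43) = mex({0, 1, 3, 4, 5, 7, 9, 10, 12, 15}) = 2
G(44) = mex({0, 2, 3, 4, 5, 6, 7, 9, 10, 12, 15}) = 1
G(45) = mex({0, 1, 2, 3, 4, 5, 6, 7, 9, 10, 12, 14}) = 8
G(46) = mex({0, 1, 3, 4, 5, 7, 8, 11, 12, 14}) = 2
G(47) = mex({0, 1, 2, 3, 4, 5, 6, 8, 9, 10, 11, 12}) = 7
G(48) = mex({0, 1, 2, 3, 5, 6, 7, 9, 10}) = 4
G(49) = mex({0, 2, 3, 4, 6, 7, 9, 10, 11, 12, 15}) = 1
G(50) = mex({0, 1, 4, 5, 6, 7, 9, 11, 12, 14, 15}) = 2
G(51) = mex({0, 1, 2, 3, 4, 5, 6, 7, 9, 12, 14, 15}) = 8
G(52) = mex({0, 2, 3, 4, 5, 6, 7, 8, 11, 12, 15}) = 1
G(53) = mex({0, 1, 2, 3, 5, 6, 7, 8, 9, 10, 11, 12}) = 4
G(54) = mex({0, 1, 2, 3, 4, 5, 6, 9, 10}) = 7
G(55) = mex({0, 1, 3, 4, 5, 7, 9, 10, 11, 12}) = 2
G(56) = mex({0, 2, 3, 4, 5, 6, 7, 9, 10, 11, 12, 13, 14}) = 1
G(57) = mex({0, 1, 2, 3, 5, 6, 7, 9, 10, 12, 13, 14, 15}) = 4
Therefore G(57) = 4.

4


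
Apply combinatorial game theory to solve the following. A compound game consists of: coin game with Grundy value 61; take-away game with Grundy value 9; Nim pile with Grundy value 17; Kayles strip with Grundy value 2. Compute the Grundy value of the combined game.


By the Sprague-Grundy theorem, the Grundy value of a sum of games is the XOR of individual Grundy values.
coin game: Grundy value = 61. Running XOR: 0 XOR 61 = 61
take-away game: Grundy value = 9. Running XOR: 61 XOR 9 = 52
Nim pile: Grundy value = 17. Running XOR: 52 XOR 17 = 37
Kayles strip: Grundy value = 2. Running XOR: 37 XOR 2 = 39
The combined Grundy value is 39.

39


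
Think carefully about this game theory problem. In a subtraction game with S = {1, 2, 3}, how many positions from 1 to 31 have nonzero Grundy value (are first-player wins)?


Subtraction set S = {1, 2, 3}, so G(n) = n mod 4.
G(n) = 0 when n is a multiple of 4.
Multiples of 4 in [1, 31]: 7
N-positions (nonzero Grundy) = 31 - 7 = 24

24


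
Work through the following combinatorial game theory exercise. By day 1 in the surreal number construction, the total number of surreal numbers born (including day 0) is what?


Day 0: {|} = 0 is born. Count = 1.
Day n: the number of surreal numbers born by day n is 2^(n+1) - 1.
By day 0: 2^1 - 1 = 1
By day 1: 2^2 - 1 = 3
By day 1: 3 surreal numbers.

3


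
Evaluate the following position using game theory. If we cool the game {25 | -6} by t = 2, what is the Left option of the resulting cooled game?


Original game: {25 | -6} (a switch {a | b} with a > b).
Cooling by t (for t below the temperature (a - b)/2 = 31/2) taxes each move by t: {a | b} cooled by t is {a - t | b + t}.
Cooling amount: t = 2
Cooled Left option: 25 - 2 = 23
Cooled Right option: -6 + 2 = -4
Cooled game: {23 | -4}
Left option = 23

23


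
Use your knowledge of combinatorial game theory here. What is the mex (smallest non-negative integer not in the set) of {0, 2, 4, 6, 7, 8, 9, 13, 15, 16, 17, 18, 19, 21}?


Set = {0, 2, 4, 6, 7, 8, 9, 13, 15, 16, 17, 18, 19, 21}
0 is in the set.
1 is NOT in the set. This is the mex.
mex = 1

1


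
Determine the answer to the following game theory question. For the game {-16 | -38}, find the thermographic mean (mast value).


Game = {-16 | -38}, a switch {a | b} with numbers a > b.
Its thermograph has left wall a - t and right wall b + t, which meet at t = (a - b)/2, where both equal (a + b)/2. So the mast (mean value) is at (a + b)/2.
Mean = (-16 + (-38))/2 = -54/2 = -27

-27


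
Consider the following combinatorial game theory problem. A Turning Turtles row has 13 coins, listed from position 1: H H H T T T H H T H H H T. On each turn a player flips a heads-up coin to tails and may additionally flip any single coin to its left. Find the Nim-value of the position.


Coins: H H H T T T H H T H H H T
Key fact: a single head at position k behaves exactly like a Nim heap of size k (turning it to T and optionally flipping a coin at j < k corresponds to moving the heap from k to j, or to 0), and heads combine as a disjunctive sum (two heads at the same place would cancel, matching j XOR j = 0). So the Nim-value is the XOR of the 1-indexed positions of the heads.
Face-up positions (1-indexed): [1, 2, 3, 7, 8, 10, 11, 12]
XOR 0 with 1: 0 XOR 1 = 1
XOR 1 with 2: 1 XOR 2 = 3
XOR 3 with 3: 3 XOR 3 = 0
XOR 0 with 7: 0 XOR 7 = 7
XOR 7 with 8: 7 XOR 8 = 15
XOR 15 with 10: 15 XOR 10 = 5
XOR 5 with 11: 5 XOR 11 = 14
XOR 14 with 12: 14 XOR 12 = 2
Nim-value = 2

2


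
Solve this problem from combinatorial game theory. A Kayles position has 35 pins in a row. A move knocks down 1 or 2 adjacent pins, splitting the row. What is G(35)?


Kayles: a move removes 1 or 2 adjacent pins from a contiguous row.
Removing pins from a row of k leaves two independent rows (a, b) with a + b = k - 1 (one pin) or a + b = k - 2 (two pins); an end removal gives a = 0.
By Sprague-Grundy, G(k) = mex{ G(a) XOR G(b) } over all these splits. G(0) = 0.
G(1): splits (0,0):0^0=0 -> mex({0}) = 1
G(2): splits (0,1):0^1=1 (0,0):0^0=0 -> mex({0, 1}) = 2
G(3): splits (0,2):0^2=2 (1,1):1^1=0 (0,1):0^1=1 -> mex({0, 1, 2}) = 3
G(4): splits (0,3):0^3=3 (1,2):1^2=3 (0,2):0^2=2 (1,1):1^1=0 -> mex({0, 2, 3}) = 1
G(5): splits (0,4):0^1=1 (1,3):1^3=2 (2,2):2^2=0 (0,3):0^3=3 (1,2):1^2=3 -> mex({0, 1, 2, 3}) = 4
G(6) = mex({0, 1, 2, 4}) = 3
G(7) = mex({0, 1, 3, 4, 5}) = 2
G(8) = mex({0, 2, 3, 5, 6}) = 1
G(9) = mex({0, 1, 2, 3, 6, 7}) = 4
G(10) = mex({0, 1, 3, 4, 5, 7}) = 2
G(11) = mex({0, 1, 2, 3, 4, 5}) = 6
G(12) = mex({0, 1, 2, 3, 5, 6, 7}) = 4
G(13) = mex({0, 2, 3, 4, 6, 7}) = 1
G(14) = mex({0, 1, 4, 5, 6, 7}) = 2
G(15) = mex({0, 1, 2, 3, 4, 5, 6}) = 7
G(16) = mex({0, 2, 3, 5, 6, 7}) = 1
G(17) = mex({0, 1, 2, 3, 5, 6, 7}) = 4
G(18) = mex({0, 1, 2, 4, 5, 6}) = 3
G(19) = mex({0, 1, 3, 4, 5, 7}) = 2
G(20) = mex({0, 2, 3, 4, 5, 6, 7}) = 1
G(21) = mex({0, 1, 2, 3, 5, 6, 7}) = 4
G(22) = mex({0, 1, 2, 3, 4, 5, 7}) = 6
G(23) = mex({0, 1, 2, 3, 4, 5, 6}) = 7
G(24) = mex({0, 1, 2, 3, 5, 6, 7}) = 4
G(25) = mex({0, 2, 3, 4, 6, 7}) = 1
G(26) = mex({0, 1, 3, 4, 5, 6, 7}) = 2
G(27) = mex({0, 1, 2, 3, 4, 5, 6, 7}) = 8
G(28) = mex({0, 1, 2, 3, 4, 6, 7, 8}) = 5
G(29) = mex({0, 1, 2, 3, 5, 6, 7, 8, 9}) = 4
G(30) = mex({0, 1, 2, 3, 4, 5, 6, 9, 10}) = 7
G(31) = mex({0, 1, 3, 4, 5, 7, 10, 11}) = 2
G(32) = mex({0, 2, 3, 4, 5, 6, 7, 9, 11}) = 1
G(33) = mex({0, 1, 2, 3, 4, 5, 6, 7, 9, 12}) = 8
G(34) = mex({0, 1, 2, 3, 4, 5, 7, 8, 11, 12}) = 6
G(35) = mex({0, 1, 2, 3, 4, 5, 6, 8, 9, 10, 11}) = 7
Therefore G(35) = 7.

7


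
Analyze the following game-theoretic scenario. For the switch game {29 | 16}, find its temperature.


The game is {29 | 16}, a switch {a | b} with numbers a > b.
Cooling {a | b} by t gives {a - t | b + t}, which stops being hot when a - t = b + t, i.e. at t = (a - b)/2. So the temperature of a switch is (a - b)/2.
Temperature = (Left option - Right option) / 2
= (29 - (16)) / 2
= 13 / 2
= 13/2

13/2


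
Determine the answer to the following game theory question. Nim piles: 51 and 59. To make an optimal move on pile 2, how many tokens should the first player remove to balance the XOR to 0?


Piles: 51 and 59
Current XOR: 51 XOR 59 = 8 (non-zero, so this is an N-position).
To make the XOR zero, we need to find a move that balances the piles.
For pile 2 (size 59): target = 59 XOR 8 = 51
We reduce pile 2 from 59 to 51.
Tokens removed: 59 - 51 = 8
Verification: 51 XOR 51 = 0

8


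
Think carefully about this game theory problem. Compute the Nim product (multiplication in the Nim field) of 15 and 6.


Nim multiplication is bilinear over XOR: (u XOR v) * w = (u*w) XOR (v*w).
So we split each operand into its bit components and XOR the pairwise Nim products.
15 = 1 + 2 + 4 + 8 (as XOR of powers of 2).
6 = 2 + 4 (as XOR of powers of 2).
Using the standard Nim-product table on single bits:
  2*2 = 3,   2*4 = 8,   2*8 = 12,
  4*4 = 6,   4*8 = 11,  8*8 = 13,
and  1*x = x (identity), k*l = l*k (commutative).
Pairwise Nim products:
  1 * 2 = 2
  1 * 4 = 4
  2 * 2 = 3
  2 * 4 = 8
  4 * 2 = 8
  4 * 4 = 6
  8 * 2 = 12
  8 * 4 = 11
XOR them: 2 XOR 4 XOR 3 XOR 8 XOR 8 XOR 6 XOR 12 XOR 11 = 4.
Result: 15 * 6 = 4 (in Nim).

4


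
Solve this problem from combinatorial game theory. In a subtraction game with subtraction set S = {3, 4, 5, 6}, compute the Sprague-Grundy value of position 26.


The subtraction set is S = {3, 4, 5, 6}.
G(k) = mex{ G(k - s) : s in S, s <= k }. We compute iteratively: G(0) = 0.
G(1) = mex({}) = 0
G(2) = mex({}) = 0
G(3) = mex({0}) = 1
G(4) = mex({0}) = 1
G(5) = mex({0}) = 1
G(6) = mex({0, 1}) = 2
G(7) = mex({0, 1}) = 2
G(8) = mex({0, 1}) = 2
G(9) = mex({1, 2}) = 0
G(10) = mex({1, 2}) = 0
G(11) = mex({1, 2}) = 0
G(12) = mex({0, 2}) = 1
G(13) = mex({0, 2}) = 1
G(14) = mex({0, 2}) = 1
Observe that G(9)..G(14) = 0, 0, 0, 1, 1, 1 repeats G(0)..G(5) = 0, 0, 0, 1, 1, 1.
For k >= max(S) = 6, G(k) is determined by the previous 6 values G(k-6)..G(k-1); a window of 6 consecutive values has recurred shifted by 9, so by induction G(k + 9) = G(k) for all k >= 0: the sequence is periodic from the start with period 9.
One period: G(0..8) = 0, 0, 0, 1, 1, 1, 2, 2, 2.
26 mod 9 = 8, so G(26) = G(8) = 2.

2


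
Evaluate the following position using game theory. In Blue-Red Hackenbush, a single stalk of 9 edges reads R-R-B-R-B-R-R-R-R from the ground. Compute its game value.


Edges (from ground): R-R-B-R-B-R-R-R-R
By Berlekamp's sign-expansion rule, a Blue-Red Hackenbush stalk has the value of the surreal number whose sign sequence is the edge sequence with B -> + and R -> -.
Sign sequence: --+-+----
Trace the sign expansion in the surreal number tree, starting from 0:
Edge 1: R (sign -) -> bounds (-inf, 0), value = -1
Edge 2: R (sign -) -> bounds (-inf, -1), value = -2
Edge 3: B (sign +) -> bounds (-2, -1), value = -3/2
Edge 4: R (sign -) -> bounds (-2, -3/2), value = -7/4
Edge 5: B (sign +) -> bounds (-7/4, -3/2), value = -13/8
Edge 6: R (sign -) -> bounds (-7/4, -13/8), value = -27/16
Edge 7: R (sign -) -> bounds (-7/4, -27/16), value = -55/32
Edge 8: R (sign -) -> bounds (-7/4, -55/32), value = -111/64
Edge 9: R (sign -) -> bounds (-7/4, -111/64), value = -223/128
Game value = -223/128

-223/128


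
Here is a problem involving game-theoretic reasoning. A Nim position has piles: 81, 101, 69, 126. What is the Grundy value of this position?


We need the XOR (exclusive or) of all pile sizes.
After XOR-ing pile 1 (size 81): 0 XOR 81 = 81
After XOR-ing pile 2 (size 101): 81 XOR 101 = 52
After XOR-ing pile 3 (size 69): 52 XOR 69 = 113
After XOR-ing pile 4 (size 126): 113 XOR 126 = 15
The Nim-value of this position is 15.

15


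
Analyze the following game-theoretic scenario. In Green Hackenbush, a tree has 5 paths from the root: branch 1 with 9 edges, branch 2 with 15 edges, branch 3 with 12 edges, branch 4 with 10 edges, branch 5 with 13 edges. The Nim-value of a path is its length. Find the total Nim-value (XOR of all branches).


The tree has 5 branches from the ground vertex.
In Green Hackenbush, the Nim-value of a simple path of length k is k.
Branch 1: length 9, Nim-value = 9
Branch 2: length 15, Nim-value = 15
Branch 3: length 12, Nim-value = 12
Branch 4: length 10, Nim-value = 10
Branch 5: length 13, Nim-value = 13
Total Nim-value = XOR of all branch values:
0 XOR 9 = 9
9 XOR 15 = 6
6 XOR 12 = 10
10 XOR 10 = 0
0 XOR 13 = 13
Nim-value of the tree = 13

13


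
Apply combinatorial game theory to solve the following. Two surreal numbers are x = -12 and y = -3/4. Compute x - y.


x = -12, y = -3/4
Converting to common denominator: 4
x = -48/4, y = -3/4
x - y = -12 - -3/4 = -45/4

-45/4


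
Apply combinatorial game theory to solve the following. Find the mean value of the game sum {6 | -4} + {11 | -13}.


G1 = {6 | -4}, G2 = {11 | -13}
Each is a switch {a | b} with numbers a > b; its mean value is (a + b)/2, and mean value is additive over game sums: m(G1 + G2) = m(G1) + m(G2).
Mean of G1 = (6 + (-4))/2 = 2/2 = 1
Mean of G2 = (11 + (-13))/2 = -2/2 = -1
Mean of G1 + G2 = 1 + -1 = 0

0


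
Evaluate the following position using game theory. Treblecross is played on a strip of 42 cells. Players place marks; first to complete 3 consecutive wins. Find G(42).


Treblecross: place X on empty cells; 3-in-a-row wins.
Playing within two cells of an existing X lets the opponent win at once, so sensible play treats the cells i-2..i+2 around each X as dead. The player left with no safe cell loses, so this is a normal-play take-away game on strips of safe cells.
Placing X at cell i (0-indexed) of a strip of k safe cells leaves independent strips of sizes max(0, i-2) and max(0, k-i-3). Hence G(k) = mex{ G(max(0,i-2)) XOR G(max(0,k-i-3)) : 0 <= i < k }, with G(0) = 0.
G(1): splits (0,0):0^0=0 -> mex({0}) = 1
G(2): splits (0,0):0^0=0 -> mex({0}) = 1
G(3): splits (0,0):0^0=0 -> mex({0}) = 1
G(4): splits (0,1):0^1=1 (0,0):0^0=0 -> mex({0, 1}) = 2
G(5): splits (0,2):0^1=1 (0,1):0^1=1 (0,0):0^0=0 -> mex({0, 1}) = 2
G(6) = mex({1}) = 0
G(7) = mex({0, 1, 2}) = 3
G(8) = mex({0, 1, 2}) = 3
G(9) = mex({0, 2}) = 1
G(10) = mex({0, 2, 3}) = 1
G(11) = mex({0, 3}) = 1
G(12) = mex({1, 3}) = 0
G(13) = mex({0, 1, 2, 3}) = 4
G(14) = mex({0, 1, 2}) = 3
G(15) = mex({0, 1, 2}) = 3
G(16) = mex({0, 1, 2, 4}) = 3
G(17) = mex({0, 1, 3, 4}) = 2
G(18) = mex({0, 1, 3, 4}) = 2
G(19) = mex({0, 1, 3, 5}) = 2
G(20) = mex({0, 1, 2, 3, 5}) = 4
G(21) = mex({0, 1, 2, 3, 5}) = 4
G(22) = mex({1, 2, 6}) = 0
G(23) = mex({0, 1, 2, 3, 4, 6}) = 5
G(24) = mex({0, 1, 2, 3, 4}) = 5
G(25) = mex({0, 1, 3, 4, 7}) = 2
G(26) = mex({0, 1, 3, 4, 5, 7}) = 2
G(27) = mex({0, 1, 3, 5}) = 2
G(28) = mex({0, 1, 2, 5}) = 3
G(29) = mex({0, 1, 2, 4, 5, 6}) = 3
G(30) = mex({1, 2, 4, 6}) = 0
G(31) = mex({0, 1, 2, 3, 4, 6}) = 5
G(32) = mex({1, 2, 3, 4, 7}) = 0
G(33) = mex({0, 3, 7}) = 1
G(34) = mex({0, 2, 3, 5, 7}) = 1
G(35) = mex({0, 2, 3, 5, 6}) = 1
G(36) = mex({0, 1, 2, 5, 6}) = 3
G(37) = mex({0, 1, 2, 4, 5, 6}) = 3
G(38) = mex({0, 1, 2, 4}) = 3
G(39) = mex({0, 1, 2, 3, 4, 7}) = 5
G(40) = mex({0, 1, 2, 3, 4, 5, 7}) = 6
G(41) = mex({0, 1, 2, 3, 5, 7}) = 4
G(42) = mex({0, 1, 2, 3, 5, 6, 7}) = 4
Therefore G(42) = 4.

4


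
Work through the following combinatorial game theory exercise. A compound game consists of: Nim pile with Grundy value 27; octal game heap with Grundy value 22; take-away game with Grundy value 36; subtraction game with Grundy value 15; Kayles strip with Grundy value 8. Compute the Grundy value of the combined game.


By the Sprague-Grundy theorem, the Grundy value of a sum of games is the XOR of individual Grundy values.
Nim pile: Grundy value = 27. Running XOR: 0 XOR 27 = 27
octal game heap: Grundy value = 22. Running XOR: 27 XOR 22 = 13
take-away game: Grundy value = 36. Running XOR: 13 XOR 36 = 41
subtraction game: Grundy value = 15. Running XOR: 41 XOR 15 = 38
Kayles strip: Grundy value = 8. Running XOR: 38 XOR 8 = 46
The combined Grundy value is 46.

46


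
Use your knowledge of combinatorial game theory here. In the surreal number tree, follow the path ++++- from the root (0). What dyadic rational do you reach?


Sign expansion: ++++-
Rule: track bounds (lo, hi), initially (-inf, +inf). On '+', the current value becomes lo and we move to the simplest number in (value, hi): value + 1 if hi = +inf, otherwise the midpoint (value + hi)/2. On '-', the current value becomes hi and we move to value - 1 if lo = -inf, otherwise the midpoint (lo + value)/2.
Start at 0.
Step 1: sign = +, move right. Bounds: (0, +inf). Value = 1
Step 2: sign = +, move right. Bounds: (1, +inf). Value = 2
Step 3: sign = +, move right. Bounds: (2, +inf). Value = 3
Step 4: sign = +, move right. Bounds: (3, +inf). Value = 4
Step 5: sign = -, move left. Bounds: (3, 4). Value = 7/2
The surreal number with sign expansion ++++- is 7/2.

7/2


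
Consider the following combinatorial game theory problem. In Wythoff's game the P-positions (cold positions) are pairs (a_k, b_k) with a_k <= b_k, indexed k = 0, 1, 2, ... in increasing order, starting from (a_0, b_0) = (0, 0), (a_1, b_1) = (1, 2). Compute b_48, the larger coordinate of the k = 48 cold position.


By Wythoff's theorem, a_k = floor(k * phi) and b_k = floor(k * phi^2) = a_k + k, where phi = (1 + sqrt(5))/2 is the golden ratio.
phi = (1 + sqrt(5))/2 = 1.618034
phi^2 = phi + 1 = 2.618034
k = 48
k * phi^2 = 48 * 2.618034 = 125.665631
b_48 = floor(k * phi^2) = 125 (check: a_48 + k = 77 + 48 = 125)

125


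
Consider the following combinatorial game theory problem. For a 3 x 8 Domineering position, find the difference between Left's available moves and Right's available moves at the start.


Board is 3 x 8 (rows x cols).
Left (vertical) placements: (rows-1) * cols = 2 * 8 = 16
Right (horizontal) placements: rows * (cols-1) = 3 * 7 = 21
Advantage = Left - Right = 16 - 21 = -5

-5


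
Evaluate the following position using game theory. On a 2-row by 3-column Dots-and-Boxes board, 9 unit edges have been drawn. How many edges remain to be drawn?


Grid: 2 x 3 boxes, i.e. 3 rows and 4 columns of dots.
Horizontal edges: (rows + 1) * cols = 3 * 3 = 9
Vertical edges: rows * (cols + 1) = 2 * 4 = 8
Total edges: 9 + 8 = 17
Edges drawn: 9
Remaining: 17 - 9 = 8

8


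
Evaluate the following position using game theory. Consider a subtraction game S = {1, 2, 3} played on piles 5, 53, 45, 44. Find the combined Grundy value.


Subtraction set: {1, 2, 3}
For this subtraction set, G(n) = n mod 4 (period = max + 1 = 4).
Pile 1 (size 5): G(5) = 5 mod 4 = 1
Pile 2 (size 53): G(53) = 53 mod 4 = 1
Pile 3 (size 45): G(45) = 45 mod 4 = 1
Pile 4 (size 44): G(44) = 44 mod 4 = 0
Total Grundy value = XOR of all: 1 XOR 1 XOR 1 XOR 0 = 1

1


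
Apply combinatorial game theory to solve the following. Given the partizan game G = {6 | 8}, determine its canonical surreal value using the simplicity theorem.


Left options: {6}, max = 6
Right options: {8}, min = 8
All options are numbers and max(Left) < min(Right), so by the simplicity theorem the value is the simplest (earliest-born) number strictly between 6 and 8.
The only integer strictly between 6 and 8 is 7.
No non-integer in the interval can be simpler: if x is a non-integer in the interval, then floor(x) or ceil(x) also lies in the interval (the interval contains an integer), and both are proper prefixes of x's sign expansion, i.e. born earlier. So the game value is 7.
Game value = 7

7


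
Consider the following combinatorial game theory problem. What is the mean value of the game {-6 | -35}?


Game = {-6 | -35}, a switch {a | b} with numbers a > b.
Its thermograph has left wall a - t and right wall b + t, which meet at t = (a - b)/2, where both equal (a + b)/2. So the mast (mean value) is at (a + b)/2.
Mean = (-6 + (-35))/2 = -41/2 = -41/2

-41/2


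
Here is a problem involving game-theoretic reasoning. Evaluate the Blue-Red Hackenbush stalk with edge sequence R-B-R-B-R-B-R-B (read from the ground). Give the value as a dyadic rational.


Edges (from ground): R-B-R-B-R-B-R-B
By Berlekamp's sign-expansion rule, a Blue-Red Hackenbush stalk has the value of the surreal number whose sign sequence is the edge sequence with B -> + and R -> -.
Sign sequence: -+-+-+-+
Trace the sign expansion in the surreal number tree, starting from 0:
Edge 1: R (sign -) -> bounds (-inf, 0), value = -1
Edge 2: B (sign +) -> bounds (-1, 0), value = -1/2
Edge 3: R (sign -) -> bounds (-1, -1/2), value = -3/4
Edge 4: B (sign +) -> bounds (-3/4, -1/2), value = -5/8
Edge 5: R (sign -) -> bounds (-3/4, -5/8), value = -11/16
Edge 6: B (sign +) -> bounds (-11/16, -5/8), value = -21/32
Edge 7: R (sign -) -> bounds (-11/16, -21/32), value = -43/64
Edge 8: B (sign +) -> bounds (-43/64, -21/32), value = -85/128
Game value = -85/128

-85/128


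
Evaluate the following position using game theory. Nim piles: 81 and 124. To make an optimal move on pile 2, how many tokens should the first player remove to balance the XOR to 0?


Piles: 81 and 124
Current XOR: 81 XOR 124 = 45 (non-zero, so this is an N-position).
To make the XOR zero, we need to find a move that balances the piles.
For pile 2 (size 124): target = 124 XOR 45 = 81
We reduce pile 2 from 124 to 81.
Tokens removed: 124 - 81 = 43
Verification: 81 XOR 81 = 0

43


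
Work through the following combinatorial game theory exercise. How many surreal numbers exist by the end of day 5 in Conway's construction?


Day 0: {|} = 0 is born. Count = 1.
Day n: the number of surreal numbers born by day n is 2^(n+1) - 1.
By day 0: 2^1 - 1 = 1
By day 1: 2^2 - 1 = 3
By day 2: 2^3 - 1 = 7
By day 3: 2^4 - 1 = 15
By day 4: 2^5 - 1 = 31
By day 5: 2^6 - 1 = 63
By day 5: 63 surreal numbers.

63


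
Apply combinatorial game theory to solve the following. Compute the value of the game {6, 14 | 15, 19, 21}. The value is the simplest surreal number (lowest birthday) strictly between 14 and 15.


Left options: {6, 14}, max = 14
Right options: {15, 19, 21}, min = 15
All options are numbers and max(Left) < min(Right), so by the simplicity theorem the value is the simplest (earliest-born) number strictly between 14 and 15.
No integer lies strictly between 14 and 15, so the value is the dyadic rational m/2^k in the interval with the smallest k (then m odd); search k = 1, 2, ...:
Denominator 2: 29/2 lies strictly between 14 and 15 -- found.
The simplest number in the interval is 29/2.
Game value = 29/2

29/2


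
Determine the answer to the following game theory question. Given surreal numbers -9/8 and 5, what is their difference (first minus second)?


x = -9/8, y = 5
Converting to common denominator: 8
x = -9/8, y = 40/8
x - y = -9/8 - 5 = -49/8

-49/8


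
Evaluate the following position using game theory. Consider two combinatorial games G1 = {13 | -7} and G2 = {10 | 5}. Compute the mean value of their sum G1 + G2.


G1 = {13 | -7}, G2 = {10 | 5}
Each is a switch {a | b} with numbers a > b; its mean value is (a + b)/2, and mean value is additive over game sums: m(G1 + G2) = m(G1) + m(G2).
Mean of G1 = (13 + (-7))/2 = 6/2 = 3
Mean of G2 = (10 + (5))/2 = 15/2 = 15/2
Mean of G1 + G2 = 3 + 15/2 = 21/2

21/2


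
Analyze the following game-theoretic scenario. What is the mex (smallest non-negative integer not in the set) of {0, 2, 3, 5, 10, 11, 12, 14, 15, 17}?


Set = {0, 2, 3, 5, 10, 11, 12, 14, 15, 17}
0 is in the set.
1 is NOT in the set. This is the mex.
mex = 1

1


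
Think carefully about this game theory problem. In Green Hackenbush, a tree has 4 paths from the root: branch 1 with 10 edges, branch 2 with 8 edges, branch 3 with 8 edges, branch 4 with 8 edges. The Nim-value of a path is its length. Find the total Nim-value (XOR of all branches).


The tree has 4 branches from the ground vertex.
In Green Hackenbush, the Nim-value of a simple path of length k is k.
Branch 1: length 10, Nim-value = 10
Branch 2: length 8, Nim-value = 8
Branch 3: length 8, Nim-value = 8
Branch 4: length 8, Nim-value = 8
Total Nim-value = XOR of all branch values:
0 XOR 10 = 10
10 XOR 8 = 2
2 XOR 8 = 10
10 XOR 8 = 2
Nim-value of the tree = 2

2


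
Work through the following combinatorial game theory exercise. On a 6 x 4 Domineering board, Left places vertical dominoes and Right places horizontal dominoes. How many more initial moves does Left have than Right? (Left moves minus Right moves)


Board is 6 x 4 (rows x cols).
Left (vertical) placements: (rows-1) * cols = 5 * 4 = 20
Right (horizontal) placements: rows * (cols-1) = 6 * 3 = 18
Advantage = Left - Right = 20 - 18 = 2

2


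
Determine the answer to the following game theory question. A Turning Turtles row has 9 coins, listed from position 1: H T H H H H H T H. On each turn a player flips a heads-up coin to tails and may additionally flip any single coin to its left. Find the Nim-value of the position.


Coins: H T H H H H H T H
Key fact: a single head at position k behaves exactly like a Nim heap of size k (turning it to T and optionally flipping a coin at j < k corresponds to moving the heap from k to j, or to 0), and heads combine as a disjunctive sum (two heads at the same place would cancel, matching j XOR j = 0). So the Nim-value is the XOR of the 1-indexed positions of the heads.
Face-up positions (1-indexed): [1, 3, 4, 5, 6, 7, 9]
XOR 0 with 1: 0 XOR 1 = 1
XOR 1 with 3: 1 XOR 3 = 2
XOR 2 with 4: 2 XOR 4 = 6
XOR 6 with 5: 6 XOR 5 = 3
XOR 3 with 6: 3 XOR 6 = 5
XOR 5 with 7: 5 XOR 7 = 2
XOR 2 with 9: 2 XOR 9 = 11
Nim-value = 11

11


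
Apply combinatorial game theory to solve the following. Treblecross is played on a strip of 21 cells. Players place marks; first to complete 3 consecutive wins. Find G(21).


Treblecross: place X on empty cells; 3-in-a-row wins.
Playing within two cells of an existing X lets the opponent win at once, so sensible play treats the cells i-2..i+2 around each X as dead. The player left with no safe cell loses, so this is a normal-play take-away game on strips of safe cells.
Placing X at cell i (0-indexed) of a strip of k safe cells leaves independent strips of sizes max(0, i-2) and max(0, k-i-3). Hence G(k) = mex{ G(max(0,i-2)) XOR G(max(0,k-i-3)) : 0 <= i < k }, with G(0) = 0.
G(1): splits (0,0):0^0=0 -> mex({0}) = 1
G(2): splits (0,0):0^0=0 -> mex({0}) = 1
G(3): splits (0,0):0^0=0 -> mex({0}) = 1
G(4): splits (0,1):0^1=1 (0,0):0^0=0 -> mex({0, 1}) = 2
G(5): splits (0,2):0^1=1 (0,1):0^1=1 (0,0):0^0=0 -> mex({0, 1}) = 2
G(6) = mex({1}) = 0
G(7) = mex({0, 1, 2}) = 3
G(8) = mex({0, 1, 2}) = 3
G(9) = mex({0, 2}) = 1
G(10) = mex({0, 2, 3}) = 1
G(11) = mex({0, 3}) = 1
G(12) = mex({1, 3}) = 0
G(13) = mex({0, 1, 2, 3}) = 4
G(14) = mex({0, 1, 2}) = 3
G(15) = mex({0, 1, 2}) = 3
G(16) = mex({0, 1, 2, 4}) = 3
G(17) = mex({0, 1, 3, 4}) = 2
G(18) = mex({0, 1, 3, 4}) = 2
G(19) = mex({0, 1, 3, 5}) = 2
G(20) = mex({0, 1, 2, 3, 5}) = 4
G(21) = mex({0, 1, 2, 3, 5}) = 4
Therefore G(21) = 4.

4


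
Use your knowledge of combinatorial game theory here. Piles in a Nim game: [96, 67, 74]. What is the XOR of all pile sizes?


We need the XOR (exclusive or) of all pile sizes.
After XOR-ing pile 1 (size 96): 0 XOR 96 = 96
After XOR-ing pile 2 (size 67): 96 XOR 67 = 35
After XOR-ing pile 3 (size 74): 35 XOR 74 = 105
The Nim-value of this position is 105.

105


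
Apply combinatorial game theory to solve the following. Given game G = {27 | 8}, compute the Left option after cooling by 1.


Original game: {27 | 8} (a switch {a | b} with a > b).
Cooling by t (for t below the temperature (a - b)/2 = 19/2) taxes each move by t: {a | b} cooled by t is {a - t | b + t}.
Cooling amount: t = 1
Cooled Left option: 27 - 1 = 26
Cooled Right option: 8 + 1 = 9
Cooled game: {26 | 9}
Left option = 26

26


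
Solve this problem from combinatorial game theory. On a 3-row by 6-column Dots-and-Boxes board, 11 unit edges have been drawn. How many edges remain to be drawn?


Grid: 3 x 6 boxes, i.e. 4 rows and 7 columns of dots.
Horizontal edges: (rows + 1) * cols = 4 * 6 = 24
Vertical edges: rows * (cols + 1) = 3 * 7 = 21
Total edges: 24 + 21 = 45
Edges drawn: 11
Remaining: 45 - 11 = 34

34


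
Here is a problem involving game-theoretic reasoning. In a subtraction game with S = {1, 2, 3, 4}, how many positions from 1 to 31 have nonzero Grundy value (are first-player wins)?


Subtraction set S = {1, 2, 3, 4}, so G(n) = n mod 5.
G(n) = 0 when n is a multiple of 5.
Multiples of 5 in [1, 31]: 6
N-positions (nonzero Grundy) = 31 - 6 = 25

25


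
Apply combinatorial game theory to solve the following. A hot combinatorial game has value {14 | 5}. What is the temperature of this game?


The game is {14 | 5}, a switch {a | b} with numbers a > b.
Cooling {a | b} by t gives {a - t | b + t}, which stops being hot when a - t = b + t, i.e. at t = (a - b)/2. So the temperature of a switch is (a - b)/2.
Temperature = (Left option - Right option) / 2
= (14 - (5)) / 2
= 9 / 2
= 9/2

9/2


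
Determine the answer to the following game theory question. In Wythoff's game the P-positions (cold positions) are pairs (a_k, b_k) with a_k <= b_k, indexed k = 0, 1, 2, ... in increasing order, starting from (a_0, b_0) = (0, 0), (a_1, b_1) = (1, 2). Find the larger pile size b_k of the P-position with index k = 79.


By Wythoff's theorem, a_k = floor(k * phi) and b_k = floor(k * phi^2) = a_k + k, where phi = (1 + sqrt(5))/2 is the golden ratio.
phi = (1 + sqrt(5))/2 = 1.618034
phi^2 = phi + 1 = 2.618034
k = 79
k * phi^2 = 79 * 2.618034 = 206.824685
b_79 = floor(k * phi^2) = 206 (check: a_79 + k = 127 + 79 = 206)

206


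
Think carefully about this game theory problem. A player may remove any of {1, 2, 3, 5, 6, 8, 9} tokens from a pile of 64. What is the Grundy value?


The subtraction set is S = {1, 2, 3, 5, 6, 8, 9}.
G(k) = mex{ G(k - s) : s in S, s <= k }. We compute iteratively: G(0) = 0.
G(1) = mex({0}) = 1
G(2) = mex({0, 1}) = 2
G(3) = mex({0, 1, 2}) = 3
G(4) = mex({1, 2, 3}) = 0
G(5) = mex({0, 2, 3}) = 1
G(6) = mex({0, 1, 3}) = 2
G(7) = mex({0, 1, 2}) = 3
G(8) = mex({0, 1, 2, 3}) = 4
G(9) = mex({0, 1, 2, 3, 4}) = 5
G(10) = mex({0, 1, 2, 3, 4, 5}) = 6
G(11) = mex({1, 2, 3, 4, 5, 6}) = 0
G(12) = mex({0, 2, 3, 5, 6}) = 1
G(13) = mex({0, 1, 3, 4, 6}) = 2
G(14) = mex({0, 1, 2, 4, 5}) = 3
G(15) = mex({1, 2, 3, 5, 6}) = 0
G(16) = mex({0, 2, 3, 4, 6}) = 1
G(17) = mex({0, 1, 3, 4, 5}) = 2
G(18) = mex({0, 1, 2, 5, 6}) = 3
G(19) = mex({0, 1, 2, 3, 6}) = 4
Observe that G(11)..G(19) = 0, 1, 2, 3, 0, 1, 2, 3, 4 repeats G(0)..G(8) = 0, 1, 2, 3, 0, 1, 2, 3, 4.
For k >= max(S) = 9, G(k) is determined by the previous 9 values G(k-9)..G(k-1); a window of 9 consecutive values has recurred shifted by 11, so by induction G(k + 11) = G(k) for all k >= 0: the sequence is periodic from the start with period 11.
One period: G(0..10) = 0, 1, 2, 3, 0, 1, 2, 3, 4, 5, 6.
64 mod 11 = 9, so G(64) = G(9) = 5.

5


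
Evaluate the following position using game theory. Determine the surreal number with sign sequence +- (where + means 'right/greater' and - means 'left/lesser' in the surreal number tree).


Sign expansion: +-
Rule: track bounds (lo, hi), initially (-inf, +inf). On '+', the current value becomes lo and we move to the simplest number in (value, hi): value + 1 if hi = +inf, otherwise the midpoint (value + hi)/2. On '-', the current value becomes hi and we move to value - 1 if lo = -inf, otherwise the midpoint (lo + value)/2.
Start at 0.
Step 1: sign = +, move right. Bounds: (0, +inf). Value = 1
Step 2: sign = -, move left. Bounds: (0, 1). Value = 1/2
The surreal number with sign expansion +- is 1/2.

1/2


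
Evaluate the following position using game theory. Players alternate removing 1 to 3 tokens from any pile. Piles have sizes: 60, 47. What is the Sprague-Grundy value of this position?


Subtraction set: {1, 2, 3}
For this subtraction set, G(n) = n mod 4 (period = max + 1 = 4).
Pile 1 (size 60): G(60) = 60 mod 4 = 0
Pile 2 (size 47): G(47) = 47 mod 4 = 3
Total Grundy value = XOR of all: 0 XOR 3 = 3

3


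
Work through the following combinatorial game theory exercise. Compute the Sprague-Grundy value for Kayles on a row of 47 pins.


Kayles: a move removes 1 or 2 adjacent pins from a contiguous row.
Removing pins from a row of k leaves two independent rows (a, b) with a + b = k - 1 (one pin) or a + b = k - 2 (two pins); an end removal gives a = 0.
By Sprague-Grundy, G(k) = mex{ G(a) XOR G(b) } over all these splits. G(0) = 0.
G(1): splits (0,0):0^0=0 -> mex({0}) = 1
G(2): splits (0,1):0^1=1 (0,0):0^0=0 -> mex({0, 1}) = 2
G(3): splits (0,2):0^2=2 (1,1):1^1=0 (0,1):0^1=1 -> mex({0, 1, 2}) = 3
G(4): splits (0,3):0^3=3 (1,2):1^2=3 (0,2):0^2=2 (1,1):1^1=0 -> mex({0, 2, 3}) = 1
G(5): splits (0,4):0^1=1 (1,3):1^3=2 (2,2):2^2=0 (0,3):0^3=3 (1,2):1^2=3 -> mex({0, 1, 2, 3}) = 4
G(6) = mex({0, 1, 2, 4}) = 3
G(7) = mex({0, 1, 3, 4, 5}) = 2
G(8) = mex({0, 2, 3, 5, 6}) = 1
G(9) = mex({0, 1, 2, 3, 6, 7}) = 4
G(10) = mex({0, 1, 3, 4, 5, 7}) = 2
G(11) = mex({0, 1, 2, 3, 4, 5}) = 6
G(12) = mex({0, 1, 2, 3, 5, 6, 7}) = 4
G(13) = mex({0, 2, 3, 4, 6, 7}) = 1
G(14) = mex({0, 1, 4, 5, 6, 7}) = 2
G(15) = mex({0, 1, 2, 3, 4, 5, 6}) = 7
G(16) = mex({0, 2, 3, 5, 6, 7}) = 1
G(17) = mex({0, 1, 2, 3, 5, 6, 7}) = 4
G(18) = mex({0, 1, 2, 4, 5, 6}) = 3
G(19) = mex({0, 1, 3, 4, 5, 7}) = 2
G(20) = mex({0, 2, 3, 4, 5, 6, 7}) = 1
G(21) = mex({0, 1, 2, 3, 5, 6, 7}) = 4
G(22) = mex({0, 1, 2, 3, 4, 5, 7}) = 6
G(23) = mex({0, 1, 2, 3, 4, 5, 6}) = 7
G(24) = mex({0, 1, 2, 3, 5, 6, 7}) = 4
G(25) = mex({0, 2, 3, 4, 6, 7}) = 1
G(26) = mex({0, 1, 3, 4, 5, 6, 7}) = 2
G(27) = mex({0, 1, 2, 3, 4, 5, 6, 7}) = 8
G(28) = mex({0, 1, 2, 3, 4, 6, 7, 8}) = 5
G(29) = mex({0, 1, 2, 3, 5, 6, 7, 8, 9}) = 4
G(30) = mex({0, 1, 2, 3, 4, 5, 6, 9, 10}) = 7
G(31) = mex({0, 1, 3, 4, 5, 7, 10, 11}) = 2
G(32) = mex({0, 2, 3, 4, 5, 6, 7, 9, 11}) = 1
G(33) = mex({0, 1, 2, 3, 4, 5, 6, 7, 9, 12}) = 8
G(34) = mex({0, 1, 2, 3, 4, 5, 7, 8, 11, 12}) = 6
G(35) = mex({0, 1, 2, 3, 4, 5, 6, 8, 9, 10, 11}) = 7
G(36) = mex({0, 1, 2, 3, 5, 6, 7, 9, 10}) = 4
G(37) = mex({0, 2, 3, 4, 6, 7, 9, 10, 11, 12}) = 1
G(38) = mex({0, 1, 3, 4, 5, 6, 7, 9, 10, 11, 12}) = 2
G(39) = mex({0, 1, 2, 4, 5, 6, 7, 9, 10, 12, 14}) = 3
G(40) = mex({0, 2, 3, 4, 6, 7, 11, 12, 14}) = 1
G(41) = mex({0, 1, 2, 3, 5, 6, 7, 9, 10, 11, 12}) = 4
G(42) = mex({0, 1, 2, 3, 4, 5, 6, 9, 10}) = 7
G(43) = mex({0, 1, 3, 4, 5, 7, 9, 10, 12, 15}) = 2
G(44) = mex({0, 2, 3, 4, 5, 6, 7, 9, 10, 12, 15}) = 1
G(45) = mex({0, 1, 2, 3, 4, 5, 6, 7, 9, 10, 12, 14}) = 8
G(46) = mex({0, 1, 3, 4, 5, 7, 8, 11, 12, 14}) = 2
G(47) = mex({0, 1, 2, 3, 4, 5, 6, 8, 9, 10, 11, 12}) = 7
Therefore G(47) = 7.

7
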